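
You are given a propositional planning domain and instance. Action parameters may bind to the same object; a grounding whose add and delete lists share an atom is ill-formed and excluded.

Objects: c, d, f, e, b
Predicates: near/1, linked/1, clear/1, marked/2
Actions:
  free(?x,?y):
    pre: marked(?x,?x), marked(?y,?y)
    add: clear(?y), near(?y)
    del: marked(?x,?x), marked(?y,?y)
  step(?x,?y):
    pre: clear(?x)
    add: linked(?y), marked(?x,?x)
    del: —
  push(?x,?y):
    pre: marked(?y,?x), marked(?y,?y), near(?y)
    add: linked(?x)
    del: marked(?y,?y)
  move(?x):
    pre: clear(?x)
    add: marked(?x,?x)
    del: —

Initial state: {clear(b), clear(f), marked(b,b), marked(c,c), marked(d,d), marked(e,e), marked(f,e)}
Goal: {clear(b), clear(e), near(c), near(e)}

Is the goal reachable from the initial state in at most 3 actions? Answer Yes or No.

Yes

1. free(c,c)  →  {clear(b), clear(c), clear(f), marked(b,b), marked(d,d), marked(e,e), marked(f,e), near(c)}
2. free(d,e)  →  {clear(b), clear(c), clear(e), clear(f), marked(b,b), marked(f,e), near(c), near(e)}
optimal plan length = 2; 2 ≤ 3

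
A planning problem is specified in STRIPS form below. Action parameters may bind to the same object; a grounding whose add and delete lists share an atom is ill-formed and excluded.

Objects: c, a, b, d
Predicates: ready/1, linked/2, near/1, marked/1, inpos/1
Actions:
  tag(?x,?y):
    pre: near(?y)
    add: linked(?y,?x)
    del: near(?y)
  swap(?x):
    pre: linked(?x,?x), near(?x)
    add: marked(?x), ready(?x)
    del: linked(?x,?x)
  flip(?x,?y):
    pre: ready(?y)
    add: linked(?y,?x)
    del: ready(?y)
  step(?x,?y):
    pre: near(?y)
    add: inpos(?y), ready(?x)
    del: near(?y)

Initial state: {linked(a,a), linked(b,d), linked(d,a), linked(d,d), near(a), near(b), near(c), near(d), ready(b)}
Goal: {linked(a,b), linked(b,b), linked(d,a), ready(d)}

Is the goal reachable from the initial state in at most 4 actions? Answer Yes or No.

1. tag(b,a)  →  {linked(a,a), linked(a,b), linked(b,d), linked(d,a), linked(d,d), near(b), near(c), near(d), ready(b)}
2. tag(b,b)  →  {linked(a,a), linked(a,b), linked(b,b), linked(b,d), linked(d,a), linked(d,d), near(c), near(d), ready(b)}
3. swap(d)  →  {linked(a,a), linked(a,b), linked(b,b), linked(b,d), linked(d,a), marked(d), near(c), near(d), ready(b), ready(d)}
optimal plan length = 3; 3 ≤ 4

Yes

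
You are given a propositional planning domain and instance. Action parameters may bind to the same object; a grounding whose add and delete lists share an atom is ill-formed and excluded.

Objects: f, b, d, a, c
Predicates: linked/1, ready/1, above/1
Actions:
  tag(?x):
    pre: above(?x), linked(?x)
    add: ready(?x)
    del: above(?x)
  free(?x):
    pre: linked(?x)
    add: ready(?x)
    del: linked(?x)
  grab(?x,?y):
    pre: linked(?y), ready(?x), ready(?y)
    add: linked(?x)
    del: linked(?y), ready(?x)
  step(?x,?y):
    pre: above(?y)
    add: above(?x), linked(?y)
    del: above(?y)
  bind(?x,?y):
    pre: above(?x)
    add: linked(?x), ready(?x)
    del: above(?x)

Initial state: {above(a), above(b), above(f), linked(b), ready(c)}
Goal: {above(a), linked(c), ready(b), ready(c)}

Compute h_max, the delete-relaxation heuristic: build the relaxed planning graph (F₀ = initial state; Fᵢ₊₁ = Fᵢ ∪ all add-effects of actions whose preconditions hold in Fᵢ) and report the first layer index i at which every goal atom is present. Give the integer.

2

F0 = init (5 atoms)
F1 = F0 ∪ {above(c), above(d), linked(a), linked(f), ready(a), ready(b), ready(f)}  (12 atoms)
F2 = F1 ∪ {linked(c), linked(d), ready(d)}  (15 atoms)
goal ⊆ F2  ⇒  h_max = 2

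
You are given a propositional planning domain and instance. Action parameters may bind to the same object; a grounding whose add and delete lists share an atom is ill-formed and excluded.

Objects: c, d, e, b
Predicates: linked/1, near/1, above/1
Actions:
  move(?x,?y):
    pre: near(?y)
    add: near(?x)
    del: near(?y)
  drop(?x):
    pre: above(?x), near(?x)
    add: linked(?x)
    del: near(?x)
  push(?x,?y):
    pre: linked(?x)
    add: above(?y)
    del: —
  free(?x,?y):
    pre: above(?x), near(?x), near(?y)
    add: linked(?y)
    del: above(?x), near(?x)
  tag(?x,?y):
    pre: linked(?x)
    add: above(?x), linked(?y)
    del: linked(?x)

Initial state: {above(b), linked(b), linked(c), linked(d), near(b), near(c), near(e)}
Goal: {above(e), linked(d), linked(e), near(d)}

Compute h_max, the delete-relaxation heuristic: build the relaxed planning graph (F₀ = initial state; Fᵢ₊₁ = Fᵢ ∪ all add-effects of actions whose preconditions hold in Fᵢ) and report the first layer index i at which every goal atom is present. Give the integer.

1

F0 = init (7 atoms)
F1 = F0 ∪ {above(c), above(d), above(e), linked(e), near(d)}  (12 atoms)
goal ⊆ F1  ⇒  h_max = 1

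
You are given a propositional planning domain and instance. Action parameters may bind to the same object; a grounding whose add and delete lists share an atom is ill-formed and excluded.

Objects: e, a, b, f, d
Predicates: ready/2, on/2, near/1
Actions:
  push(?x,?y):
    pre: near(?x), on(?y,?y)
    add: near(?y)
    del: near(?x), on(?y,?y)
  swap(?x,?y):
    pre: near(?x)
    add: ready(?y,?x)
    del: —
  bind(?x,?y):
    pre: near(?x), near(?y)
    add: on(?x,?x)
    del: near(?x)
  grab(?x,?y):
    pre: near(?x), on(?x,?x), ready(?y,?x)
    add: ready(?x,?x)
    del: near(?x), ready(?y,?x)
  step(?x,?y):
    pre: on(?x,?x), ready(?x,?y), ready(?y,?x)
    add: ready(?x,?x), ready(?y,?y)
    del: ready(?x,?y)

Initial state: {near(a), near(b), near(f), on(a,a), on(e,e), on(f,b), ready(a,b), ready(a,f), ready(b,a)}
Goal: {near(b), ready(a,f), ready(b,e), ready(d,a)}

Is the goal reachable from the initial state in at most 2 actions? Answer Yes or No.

No

1. push(f,e)  →  {near(a), near(b), near(e), on(a,a), on(f,b), ready(a,b), ready(a,f), ready(b,a)}
2. swap(e,b)  →  {near(a), near(b), near(e), on(a,a), on(f,b), ready(a,b), ready(a,f), ready(b,a), ready(b,e)}
3. swap(a,d)  →  {near(a), near(b), near(e), on(a,a), on(f,b), ready(a,b), ready(a,f), ready(b,a), ready(b,e), ready(d,a)}
optimal plan length = 3; 3 > 2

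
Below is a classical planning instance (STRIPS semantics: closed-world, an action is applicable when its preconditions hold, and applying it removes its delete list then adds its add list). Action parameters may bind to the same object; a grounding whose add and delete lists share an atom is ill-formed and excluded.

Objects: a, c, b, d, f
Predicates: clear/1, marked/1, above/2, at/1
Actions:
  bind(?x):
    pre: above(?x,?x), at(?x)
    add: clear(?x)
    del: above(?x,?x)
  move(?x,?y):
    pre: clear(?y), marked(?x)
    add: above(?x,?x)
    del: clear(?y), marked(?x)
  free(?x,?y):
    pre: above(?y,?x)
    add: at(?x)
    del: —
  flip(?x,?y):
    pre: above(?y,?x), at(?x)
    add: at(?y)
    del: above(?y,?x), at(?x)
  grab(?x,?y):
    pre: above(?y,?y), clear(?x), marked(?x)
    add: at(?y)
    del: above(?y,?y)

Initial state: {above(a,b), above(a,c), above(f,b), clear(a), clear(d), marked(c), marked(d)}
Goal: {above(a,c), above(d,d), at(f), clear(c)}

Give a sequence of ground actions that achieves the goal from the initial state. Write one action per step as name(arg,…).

1. move(c,a)  →  {above(a,b), above(a,c), above(c,c), above(f,b), clear(d), marked(d)}
2. move(d,d)  →  {above(a,b), above(a,c), above(c,c), above(d,d), above(f,b)}
3. free(c,a)  →  {above(a,b), above(a,c), above(c,c), above(d,d), above(f,b), at(c)}
4. bind(c)  →  {above(a,b), above(a,c), above(d,d), above(f,b), at(c), clear(c)}
5. free(b,a)  →  {above(a,b), above(a,c), above(d,d), above(f,b), at(b), at(c), clear(c)}
6. flip(b,f)  →  {above(a,b), above(a,c), above(d,d), at(c), at(f), clear(c)}

move(c,a); move(d,d); free(c,a); bind(c); free(b,a); flip(b,f)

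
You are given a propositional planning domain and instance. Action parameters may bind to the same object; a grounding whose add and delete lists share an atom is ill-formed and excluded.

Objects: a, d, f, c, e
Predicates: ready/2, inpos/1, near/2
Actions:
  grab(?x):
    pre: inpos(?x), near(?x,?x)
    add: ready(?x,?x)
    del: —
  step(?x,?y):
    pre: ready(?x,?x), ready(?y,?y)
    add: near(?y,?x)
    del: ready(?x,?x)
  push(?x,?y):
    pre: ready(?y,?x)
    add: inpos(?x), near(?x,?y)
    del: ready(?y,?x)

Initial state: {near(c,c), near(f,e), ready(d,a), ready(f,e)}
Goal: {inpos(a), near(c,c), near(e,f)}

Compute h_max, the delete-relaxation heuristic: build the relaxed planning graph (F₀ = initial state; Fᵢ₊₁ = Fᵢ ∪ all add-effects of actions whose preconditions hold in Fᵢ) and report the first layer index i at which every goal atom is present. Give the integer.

1

F0 = init (4 atoms)
F1 = F0 ∪ {inpos(a), inpos(e), near(a,d), near(e,f)}  (8 atoms)
goal ⊆ F1  ⇒  h_max = 1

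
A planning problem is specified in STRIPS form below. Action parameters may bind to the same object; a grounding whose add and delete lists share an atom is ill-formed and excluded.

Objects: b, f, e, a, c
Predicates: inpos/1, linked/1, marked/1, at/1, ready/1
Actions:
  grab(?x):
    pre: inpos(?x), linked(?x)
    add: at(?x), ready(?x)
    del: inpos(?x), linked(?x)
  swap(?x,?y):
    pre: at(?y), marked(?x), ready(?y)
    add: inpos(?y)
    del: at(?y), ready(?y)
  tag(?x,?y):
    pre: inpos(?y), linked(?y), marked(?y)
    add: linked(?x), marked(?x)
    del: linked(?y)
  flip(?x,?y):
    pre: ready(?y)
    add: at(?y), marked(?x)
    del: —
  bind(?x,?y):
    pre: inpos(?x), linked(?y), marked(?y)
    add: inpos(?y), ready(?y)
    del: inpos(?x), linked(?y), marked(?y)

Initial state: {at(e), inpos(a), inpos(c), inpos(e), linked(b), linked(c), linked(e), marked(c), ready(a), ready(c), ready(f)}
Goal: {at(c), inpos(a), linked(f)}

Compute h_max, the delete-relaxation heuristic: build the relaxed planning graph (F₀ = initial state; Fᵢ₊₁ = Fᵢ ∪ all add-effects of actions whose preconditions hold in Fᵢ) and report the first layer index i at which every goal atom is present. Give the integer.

F0 = init (11 atoms)
F1 = F0 ∪ {at(a), at(c), at(f), linked(a), linked(f), marked(a), marked(b), marked(e), marked(f), ready(e)}  (21 atoms)
goal ⊆ F1  ⇒  h_max = 1

1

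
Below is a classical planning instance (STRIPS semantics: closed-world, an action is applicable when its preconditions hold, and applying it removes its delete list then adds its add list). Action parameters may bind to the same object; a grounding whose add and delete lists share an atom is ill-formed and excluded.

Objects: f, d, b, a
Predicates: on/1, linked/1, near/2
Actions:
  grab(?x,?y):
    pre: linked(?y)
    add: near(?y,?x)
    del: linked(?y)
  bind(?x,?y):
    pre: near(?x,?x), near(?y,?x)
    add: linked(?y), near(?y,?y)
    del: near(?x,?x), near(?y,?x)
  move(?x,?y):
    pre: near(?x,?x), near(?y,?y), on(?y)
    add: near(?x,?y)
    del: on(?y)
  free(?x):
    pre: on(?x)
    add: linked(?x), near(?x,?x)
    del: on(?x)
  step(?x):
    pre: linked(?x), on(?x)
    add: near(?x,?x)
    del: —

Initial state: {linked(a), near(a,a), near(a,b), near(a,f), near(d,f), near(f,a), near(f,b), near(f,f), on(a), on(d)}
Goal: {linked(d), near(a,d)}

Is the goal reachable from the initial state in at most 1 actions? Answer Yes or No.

1. grab(d,a)  →  {near(a,a), near(a,b), near(a,d), near(a,f), near(d,f), near(f,a), near(f,b), near(f,f), on(a), on(d)}
2. bind(f,d)  →  {linked(d), near(a,a), near(a,b), near(a,d), near(a,f), near(d,d), near(f,a), near(f,b), on(a), on(d)}
optimal plan length = 2; 2 > 1

No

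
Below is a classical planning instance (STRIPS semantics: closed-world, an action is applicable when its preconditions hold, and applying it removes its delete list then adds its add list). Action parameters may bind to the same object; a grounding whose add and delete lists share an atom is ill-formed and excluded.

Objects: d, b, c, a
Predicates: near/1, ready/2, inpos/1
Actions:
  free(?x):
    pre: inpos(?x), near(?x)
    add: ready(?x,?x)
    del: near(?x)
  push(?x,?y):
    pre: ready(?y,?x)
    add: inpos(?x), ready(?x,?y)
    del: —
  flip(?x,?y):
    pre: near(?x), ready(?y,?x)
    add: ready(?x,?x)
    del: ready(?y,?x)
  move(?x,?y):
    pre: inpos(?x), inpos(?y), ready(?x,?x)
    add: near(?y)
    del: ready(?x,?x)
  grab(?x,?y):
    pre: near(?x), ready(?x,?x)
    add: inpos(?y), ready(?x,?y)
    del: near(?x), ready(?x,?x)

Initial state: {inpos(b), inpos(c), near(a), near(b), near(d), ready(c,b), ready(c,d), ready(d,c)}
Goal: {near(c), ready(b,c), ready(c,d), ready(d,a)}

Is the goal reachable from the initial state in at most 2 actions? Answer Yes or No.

No

1. free(b)  →  {inpos(b), inpos(c), near(a), near(d), ready(b,b), ready(c,b), ready(c,d), ready(d,c)}
2. push(b,c)  →  {inpos(b), inpos(c), near(a), near(d), ready(b,b), ready(b,c), ready(c,b), ready(c,d), ready(d,c)}
3. flip(d,c)  →  {inpos(b), inpos(c), near(a), near(d), ready(b,b), ready(b,c), ready(c,b), ready(d,c), ready(d,d)}
4. push(c,d)  →  {inpos(b), inpos(c), near(a), near(d), ready(b,b), ready(b,c), ready(c,b), ready(c,d), ready(d,c), ready(d,d)}
5. move(b,c)  →  {inpos(b), inpos(c), near(a), near(c), near(d), ready(b,c), ready(c,b), ready(c,d), ready(d,c), ready(d,d)}
6. grab(d,a)  →  {inpos(a), inpos(b), inpos(c), near(a), near(c), ready(b,c), ready(c,b), ready(c,d), ready(d,a), ready(d,c)}
optimal plan length = 6; 6 > 2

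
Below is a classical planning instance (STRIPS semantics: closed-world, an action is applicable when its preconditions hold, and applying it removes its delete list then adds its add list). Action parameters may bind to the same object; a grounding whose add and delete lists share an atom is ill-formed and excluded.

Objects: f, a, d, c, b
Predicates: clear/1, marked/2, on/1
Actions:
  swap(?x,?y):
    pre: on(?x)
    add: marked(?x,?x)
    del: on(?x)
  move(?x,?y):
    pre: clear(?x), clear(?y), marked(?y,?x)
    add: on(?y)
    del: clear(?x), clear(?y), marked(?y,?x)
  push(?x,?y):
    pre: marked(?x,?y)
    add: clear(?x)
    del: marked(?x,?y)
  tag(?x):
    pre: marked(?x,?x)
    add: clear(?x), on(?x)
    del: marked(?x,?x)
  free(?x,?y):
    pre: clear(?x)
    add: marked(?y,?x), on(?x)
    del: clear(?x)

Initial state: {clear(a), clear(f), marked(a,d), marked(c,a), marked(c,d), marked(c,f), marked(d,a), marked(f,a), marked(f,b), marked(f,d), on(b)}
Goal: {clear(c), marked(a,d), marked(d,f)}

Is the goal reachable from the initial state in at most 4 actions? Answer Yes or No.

Yes

1. push(c,f)  →  {clear(a), clear(c), clear(f), marked(a,d), marked(c,a), marked(c,d), marked(d,a), marked(f,a), marked(f,b), marked(f,d), on(b)}
2. free(f,d)  →  {clear(a), clear(c), marked(a,d), marked(c,a), marked(c,d), marked(d,a), marked(d,f), marked(f,a), marked(f,b), marked(f,d), on(b), on(f)}
optimal plan length = 2; 2 ≤ 4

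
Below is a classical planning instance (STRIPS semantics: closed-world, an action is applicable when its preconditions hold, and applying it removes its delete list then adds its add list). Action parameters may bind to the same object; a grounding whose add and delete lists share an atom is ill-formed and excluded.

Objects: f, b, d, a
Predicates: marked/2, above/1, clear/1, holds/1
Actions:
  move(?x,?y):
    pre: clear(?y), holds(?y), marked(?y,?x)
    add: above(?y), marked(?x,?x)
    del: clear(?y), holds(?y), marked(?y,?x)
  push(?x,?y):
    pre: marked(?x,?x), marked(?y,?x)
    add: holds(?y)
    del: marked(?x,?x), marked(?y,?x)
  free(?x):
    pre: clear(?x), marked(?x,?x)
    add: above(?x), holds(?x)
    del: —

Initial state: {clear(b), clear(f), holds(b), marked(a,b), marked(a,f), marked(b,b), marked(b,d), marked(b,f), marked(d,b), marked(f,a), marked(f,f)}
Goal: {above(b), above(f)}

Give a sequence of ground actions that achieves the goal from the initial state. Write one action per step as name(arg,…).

1. move(f,b)  →  {above(b), clear(f), marked(a,b), marked(a,f), marked(b,b), marked(b,d), marked(d,b), marked(f,a), marked(f,f)}
2. free(f)  →  {above(b), above(f), clear(f), holds(f), marked(a,b), marked(a,f), marked(b,b), marked(b,d), marked(d,b), marked(f,a), marked(f,f)}

move(f,b); free(f)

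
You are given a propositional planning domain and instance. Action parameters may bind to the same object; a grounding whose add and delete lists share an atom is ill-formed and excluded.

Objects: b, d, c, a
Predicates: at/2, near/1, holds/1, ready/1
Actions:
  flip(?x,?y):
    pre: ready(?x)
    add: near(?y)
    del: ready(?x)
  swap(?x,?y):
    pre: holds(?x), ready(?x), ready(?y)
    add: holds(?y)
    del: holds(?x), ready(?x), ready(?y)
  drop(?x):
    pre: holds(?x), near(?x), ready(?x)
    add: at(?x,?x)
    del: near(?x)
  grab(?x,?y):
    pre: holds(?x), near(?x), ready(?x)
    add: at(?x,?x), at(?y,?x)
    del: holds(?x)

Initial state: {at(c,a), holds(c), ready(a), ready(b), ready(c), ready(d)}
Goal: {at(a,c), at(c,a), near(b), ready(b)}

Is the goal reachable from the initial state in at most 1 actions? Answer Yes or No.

No

1. flip(d,b)  →  {at(c,a), holds(c), near(b), ready(a), ready(b), ready(c)}
2. flip(a,c)  →  {at(c,a), holds(c), near(b), near(c), ready(b), ready(c)}
3. grab(c,a)  →  {at(a,c), at(c,a), at(c,c), near(b), near(c), ready(b), ready(c)}
optimal plan length = 3; 3 > 1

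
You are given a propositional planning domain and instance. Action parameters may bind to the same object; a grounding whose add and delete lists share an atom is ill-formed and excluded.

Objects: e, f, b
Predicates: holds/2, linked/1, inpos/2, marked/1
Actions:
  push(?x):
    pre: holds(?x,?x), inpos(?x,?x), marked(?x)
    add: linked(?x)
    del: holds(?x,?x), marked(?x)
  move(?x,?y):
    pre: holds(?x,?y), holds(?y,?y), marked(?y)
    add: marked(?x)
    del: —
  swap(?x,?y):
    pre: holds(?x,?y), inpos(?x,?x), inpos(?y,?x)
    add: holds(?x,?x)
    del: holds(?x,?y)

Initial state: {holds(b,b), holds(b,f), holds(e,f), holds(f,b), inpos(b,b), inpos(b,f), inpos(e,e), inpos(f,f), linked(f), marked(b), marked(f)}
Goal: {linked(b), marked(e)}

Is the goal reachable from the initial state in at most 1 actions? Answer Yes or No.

1. push(b)  →  {holds(b,f), holds(e,f), holds(f,b), inpos(b,b), inpos(b,f), inpos(e,e), inpos(f,f), linked(b), linked(f), marked(f)}
2. swap(f,b)  →  {holds(b,f), holds(e,f), holds(f,f), inpos(b,b), inpos(b,f), inpos(e,e), inpos(f,f), linked(b), linked(f), marked(f)}
3. move(e,f)  →  {holds(b,f), holds(e,f), holds(f,f), inpos(b,b), inpos(b,f), inpos(e,e), inpos(f,f), linked(b), linked(f), marked(e), marked(f)}
optimal plan length = 3; 3 > 1

No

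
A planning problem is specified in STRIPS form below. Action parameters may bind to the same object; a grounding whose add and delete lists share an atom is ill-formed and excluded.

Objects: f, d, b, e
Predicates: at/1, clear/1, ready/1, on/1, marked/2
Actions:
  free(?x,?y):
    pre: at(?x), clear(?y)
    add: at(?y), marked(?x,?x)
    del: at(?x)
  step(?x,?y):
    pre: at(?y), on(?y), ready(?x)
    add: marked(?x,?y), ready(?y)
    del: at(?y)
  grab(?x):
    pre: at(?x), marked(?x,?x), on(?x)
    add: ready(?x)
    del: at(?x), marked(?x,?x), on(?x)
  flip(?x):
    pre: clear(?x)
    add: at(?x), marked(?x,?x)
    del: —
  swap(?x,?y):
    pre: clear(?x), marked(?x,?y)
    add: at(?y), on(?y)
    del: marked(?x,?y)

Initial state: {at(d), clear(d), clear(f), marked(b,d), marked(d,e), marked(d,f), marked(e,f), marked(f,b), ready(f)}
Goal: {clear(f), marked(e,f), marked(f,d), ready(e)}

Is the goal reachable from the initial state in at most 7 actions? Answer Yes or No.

1. free(d,f)  →  {at(f), clear(d), clear(f), marked(b,d), marked(d,d), marked(d,e), marked(d,f), marked(e,f), marked(f,b), ready(f)}
2. swap(d,d)  →  {at(d), at(f), clear(d), clear(f), marked(b,d), marked(d,e), marked(d,f), marked(e,f), marked(f,b), on(d), ready(f)}
3. step(f,d)  →  {at(f), clear(d), clear(f), marked(b,d), marked(d,e), marked(d,f), marked(e,f), marked(f,b), marked(f,d), on(d), ready(d), ready(f)}
4. swap(d,e)  →  {at(e), at(f), clear(d), clear(f), marked(b,d), marked(d,f), marked(e,f), marked(f,b), marked(f,d), on(d), on(e), ready(d), ready(f)}
5. step(f,e)  →  {at(f), clear(d), clear(f), marked(b,d), marked(d,f), marked(e,f), marked(f,b), marked(f,d), marked(f,e), on(d), on(e), ready(d), ready(e), ready(f)}
optimal plan length = 5; 5 ≤ 7

Yes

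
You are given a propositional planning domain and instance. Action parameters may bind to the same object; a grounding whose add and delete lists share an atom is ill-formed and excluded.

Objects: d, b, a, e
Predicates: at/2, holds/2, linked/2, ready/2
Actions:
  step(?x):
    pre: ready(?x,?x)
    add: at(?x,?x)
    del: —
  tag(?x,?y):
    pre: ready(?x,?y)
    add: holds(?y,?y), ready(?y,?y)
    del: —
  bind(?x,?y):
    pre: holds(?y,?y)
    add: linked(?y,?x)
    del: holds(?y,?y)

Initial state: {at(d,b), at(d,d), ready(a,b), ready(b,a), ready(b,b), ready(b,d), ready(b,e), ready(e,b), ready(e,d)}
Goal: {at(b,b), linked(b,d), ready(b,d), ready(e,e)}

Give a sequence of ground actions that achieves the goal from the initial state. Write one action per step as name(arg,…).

step(b); tag(b,b); tag(b,e); bind(d,b)

1. step(b)  →  {at(b,b), at(d,b), at(d,d), ready(a,b), ready(b,a), ready(b,b), ready(b,d), ready(b,e), ready(e,b), ready(e,d)}
2. tag(b,b)  →  {at(b,b), at(d,b), at(d,d), holds(b,b), ready(a,b), ready(b,a), ready(b,b), ready(b,d), ready(b,e), ready(e,b), ready(e,d)}
3. tag(b,e)  →  {at(b,b), at(d,b), at(d,d), holds(b,b), holds(e,e), ready(a,b), ready(b,a), ready(b,b), ready(b,d), ready(b,e), ready(e,b), ready(e,d), ready(e,e)}
4. bind(d,b)  →  {at(b,b), at(d,b), at(d,d), holds(e,e), linked(b,d), ready(a,b), ready(b,a), ready(b,b), ready(b,d), ready(b,e), ready(e,b), ready(e,d), ready(e,e)}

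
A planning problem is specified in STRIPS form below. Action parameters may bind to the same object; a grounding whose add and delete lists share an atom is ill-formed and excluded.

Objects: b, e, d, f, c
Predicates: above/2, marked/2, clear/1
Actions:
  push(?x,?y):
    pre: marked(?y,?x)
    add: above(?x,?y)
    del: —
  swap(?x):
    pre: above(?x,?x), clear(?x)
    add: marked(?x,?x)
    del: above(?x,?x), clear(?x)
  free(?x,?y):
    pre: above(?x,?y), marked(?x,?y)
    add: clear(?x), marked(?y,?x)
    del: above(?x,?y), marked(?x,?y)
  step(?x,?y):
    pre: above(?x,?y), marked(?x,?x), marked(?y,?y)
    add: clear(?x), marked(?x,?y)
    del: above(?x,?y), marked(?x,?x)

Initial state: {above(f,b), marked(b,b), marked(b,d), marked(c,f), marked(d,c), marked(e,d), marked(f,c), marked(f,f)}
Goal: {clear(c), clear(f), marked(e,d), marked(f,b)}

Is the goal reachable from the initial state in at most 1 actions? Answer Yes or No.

No

1. push(c,f)  →  {above(c,f), above(f,b), marked(b,b), marked(b,d), marked(c,f), marked(d,c), marked(e,d), marked(f,c), marked(f,f)}
2. free(c,f)  →  {above(f,b), clear(c), marked(b,b), marked(b,d), marked(d,c), marked(e,d), marked(f,c), marked(f,f)}
3. step(f,b)  →  {clear(c), clear(f), marked(b,b), marked(b,d), marked(d,c), marked(e,d), marked(f,b), marked(f,c)}
optimal plan length = 3; 3 > 1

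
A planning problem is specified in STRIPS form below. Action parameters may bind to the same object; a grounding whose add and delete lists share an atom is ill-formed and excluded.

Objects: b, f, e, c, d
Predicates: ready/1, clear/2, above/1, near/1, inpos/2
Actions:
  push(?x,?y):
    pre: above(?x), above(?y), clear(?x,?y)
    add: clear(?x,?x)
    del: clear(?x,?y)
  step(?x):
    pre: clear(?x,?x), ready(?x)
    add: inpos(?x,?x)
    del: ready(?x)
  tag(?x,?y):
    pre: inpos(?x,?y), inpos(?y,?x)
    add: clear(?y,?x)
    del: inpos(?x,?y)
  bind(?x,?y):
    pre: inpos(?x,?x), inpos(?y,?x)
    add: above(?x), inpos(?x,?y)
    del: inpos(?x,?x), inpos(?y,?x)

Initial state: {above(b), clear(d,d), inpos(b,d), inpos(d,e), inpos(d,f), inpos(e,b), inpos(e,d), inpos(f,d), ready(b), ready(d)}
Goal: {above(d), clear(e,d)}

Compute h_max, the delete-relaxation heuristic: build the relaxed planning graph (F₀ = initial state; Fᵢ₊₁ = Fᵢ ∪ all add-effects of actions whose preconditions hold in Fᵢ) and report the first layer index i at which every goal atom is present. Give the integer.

F0 = init (10 atoms)
F1 = F0 ∪ {clear(d,e), clear(d,f), clear(e,d), clear(f,d), inpos(d,d)}  (15 atoms)
F2 = F1 ∪ {above(d), inpos(d,b)}  (17 atoms)
goal ⊆ F2  ⇒  h_max = 2

2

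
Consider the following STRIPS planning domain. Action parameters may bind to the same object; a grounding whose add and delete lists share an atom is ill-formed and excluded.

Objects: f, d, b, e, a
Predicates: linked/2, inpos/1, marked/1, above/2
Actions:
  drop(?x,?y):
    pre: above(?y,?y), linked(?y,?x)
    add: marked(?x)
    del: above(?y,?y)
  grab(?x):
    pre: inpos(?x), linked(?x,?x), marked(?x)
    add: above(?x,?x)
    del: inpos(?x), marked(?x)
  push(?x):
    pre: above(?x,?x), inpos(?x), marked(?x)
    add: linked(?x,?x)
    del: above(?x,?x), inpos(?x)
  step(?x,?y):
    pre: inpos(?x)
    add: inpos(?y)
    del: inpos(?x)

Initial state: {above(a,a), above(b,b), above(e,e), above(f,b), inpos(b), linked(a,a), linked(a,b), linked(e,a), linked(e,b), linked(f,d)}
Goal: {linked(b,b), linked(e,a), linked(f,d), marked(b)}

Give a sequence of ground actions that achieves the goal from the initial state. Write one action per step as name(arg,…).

drop(b,e); push(b)

1. drop(b,e)  →  {above(a,a), above(b,b), above(f,b), inpos(b), linked(a,a), linked(a,b), linked(e,a), linked(e,b), linked(f,d), marked(b)}
2. push(b)  →  {above(a,a), above(f,b), linked(a,a), linked(a,b), linked(b,b), linked(e,a), linked(e,b), linked(f,d), marked(b)}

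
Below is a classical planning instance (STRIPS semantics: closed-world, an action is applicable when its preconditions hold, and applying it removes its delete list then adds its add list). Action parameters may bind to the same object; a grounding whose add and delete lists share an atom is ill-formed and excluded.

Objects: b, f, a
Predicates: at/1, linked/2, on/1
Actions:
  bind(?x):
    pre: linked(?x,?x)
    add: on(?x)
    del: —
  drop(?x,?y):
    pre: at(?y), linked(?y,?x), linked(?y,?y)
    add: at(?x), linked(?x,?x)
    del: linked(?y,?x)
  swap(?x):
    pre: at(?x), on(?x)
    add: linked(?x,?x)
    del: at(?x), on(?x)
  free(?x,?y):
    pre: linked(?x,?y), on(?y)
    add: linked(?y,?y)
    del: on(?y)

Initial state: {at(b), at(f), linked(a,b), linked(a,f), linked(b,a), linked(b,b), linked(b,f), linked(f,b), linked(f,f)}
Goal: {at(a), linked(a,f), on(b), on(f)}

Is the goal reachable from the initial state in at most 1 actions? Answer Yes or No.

No

1. bind(b)  →  {at(b), at(f), linked(a,b), linked(a,f), linked(b,a), linked(b,b), linked(b,f), linked(f,b), linked(f,f), on(b)}
2. bind(f)  →  {at(b), at(f), linked(a,b), linked(a,f), linked(b,a), linked(b,b), linked(b,f), linked(f,b), linked(f,f), on(b), on(f)}
3. drop(a,b)  →  {at(a), at(b), at(f), linked(a,a), linked(a,b), linked(a,f), linked(b,b), linked(b,f), linked(f,b), linked(f,f), on(b), on(f)}
optimal plan length = 3; 3 > 1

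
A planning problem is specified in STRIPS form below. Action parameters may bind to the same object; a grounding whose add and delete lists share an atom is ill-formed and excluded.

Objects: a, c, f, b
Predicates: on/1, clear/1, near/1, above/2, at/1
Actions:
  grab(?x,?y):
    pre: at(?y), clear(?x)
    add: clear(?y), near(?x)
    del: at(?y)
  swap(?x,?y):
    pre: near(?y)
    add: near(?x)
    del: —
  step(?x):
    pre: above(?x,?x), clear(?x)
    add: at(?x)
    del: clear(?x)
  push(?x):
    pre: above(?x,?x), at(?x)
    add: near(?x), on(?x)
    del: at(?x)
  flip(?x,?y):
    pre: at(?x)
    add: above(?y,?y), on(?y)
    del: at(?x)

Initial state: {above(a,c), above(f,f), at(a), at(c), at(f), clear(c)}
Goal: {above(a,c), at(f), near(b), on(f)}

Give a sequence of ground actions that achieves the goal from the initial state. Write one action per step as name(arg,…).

grab(c,a); swap(b,c); flip(c,f)

1. grab(c,a)  →  {above(a,c), above(f,f), at(c), at(f), clear(a), clear(c), near(c)}
2. swap(b,c)  →  {above(a,c), above(f,f), at(c), at(f), clear(a), clear(c), near(b), near(c)}
3. flip(c,f)  →  {above(a,c), above(f,f), at(f), clear(a), clear(c), near(b), near(c), on(f)}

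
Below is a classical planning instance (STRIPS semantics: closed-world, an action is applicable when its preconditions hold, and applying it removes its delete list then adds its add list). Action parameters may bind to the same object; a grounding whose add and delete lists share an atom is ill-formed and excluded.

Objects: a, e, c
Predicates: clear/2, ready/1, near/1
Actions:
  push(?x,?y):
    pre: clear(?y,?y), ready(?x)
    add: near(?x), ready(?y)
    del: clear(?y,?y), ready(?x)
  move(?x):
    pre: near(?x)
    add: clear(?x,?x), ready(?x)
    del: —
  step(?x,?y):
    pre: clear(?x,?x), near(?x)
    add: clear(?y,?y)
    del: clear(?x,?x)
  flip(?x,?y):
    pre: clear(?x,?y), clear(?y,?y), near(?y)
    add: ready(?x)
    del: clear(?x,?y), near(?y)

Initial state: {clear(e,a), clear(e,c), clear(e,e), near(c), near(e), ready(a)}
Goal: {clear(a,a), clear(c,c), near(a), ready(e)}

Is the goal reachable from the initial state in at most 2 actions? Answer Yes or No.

1. push(a,e)  →  {clear(e,a), clear(e,c), near(a), near(c), near(e), ready(e)}
2. move(a)  →  {clear(a,a), clear(e,a), clear(e,c), near(a), near(c), near(e), ready(a), ready(e)}
3. move(c)  →  {clear(a,a), clear(c,c), clear(e,a), clear(e,c), near(a), near(c), near(e), ready(a), ready(c), ready(e)}
optimal plan length = 3; 3 > 2

No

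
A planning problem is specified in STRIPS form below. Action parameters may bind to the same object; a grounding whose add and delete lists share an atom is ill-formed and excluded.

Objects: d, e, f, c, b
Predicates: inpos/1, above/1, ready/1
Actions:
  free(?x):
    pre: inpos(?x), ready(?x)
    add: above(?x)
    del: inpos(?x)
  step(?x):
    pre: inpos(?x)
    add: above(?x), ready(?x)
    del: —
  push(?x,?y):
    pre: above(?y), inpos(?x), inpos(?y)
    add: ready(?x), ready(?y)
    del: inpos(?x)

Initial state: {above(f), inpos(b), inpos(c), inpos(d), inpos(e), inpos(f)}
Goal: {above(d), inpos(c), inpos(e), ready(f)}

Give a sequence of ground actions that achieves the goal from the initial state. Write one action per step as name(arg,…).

step(d); step(f)

1. step(d)  →  {above(d), above(f), inpos(b), inpos(c), inpos(d), inpos(e), inpos(f), ready(d)}
2. step(f)  →  {above(d), above(f), inpos(b), inpos(c), inpos(d), inpos(e), inpos(f), ready(d), ready(f)}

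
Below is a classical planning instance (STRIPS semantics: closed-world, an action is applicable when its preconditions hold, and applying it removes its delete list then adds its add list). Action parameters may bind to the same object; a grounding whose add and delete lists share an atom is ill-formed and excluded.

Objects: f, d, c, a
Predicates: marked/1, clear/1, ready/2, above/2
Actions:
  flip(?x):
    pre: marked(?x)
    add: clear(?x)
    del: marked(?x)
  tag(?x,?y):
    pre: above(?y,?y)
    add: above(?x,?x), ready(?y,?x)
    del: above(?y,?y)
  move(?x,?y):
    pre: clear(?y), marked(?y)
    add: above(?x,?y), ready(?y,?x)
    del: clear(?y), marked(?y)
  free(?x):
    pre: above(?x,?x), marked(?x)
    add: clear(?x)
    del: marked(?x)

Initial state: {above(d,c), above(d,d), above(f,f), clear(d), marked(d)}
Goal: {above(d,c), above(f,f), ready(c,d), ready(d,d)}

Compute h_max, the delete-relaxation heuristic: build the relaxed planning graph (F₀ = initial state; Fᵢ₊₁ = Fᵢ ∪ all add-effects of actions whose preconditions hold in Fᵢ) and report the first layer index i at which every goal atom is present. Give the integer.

F0 = init (5 atoms)
F1 = F0 ∪ {above(a,a), above(a,d), above(c,c), above(c,d), above(f,d), ready(d,a), ready(d,c), ready(d,d), ready(d,f), ready(f,a), ready(f,c), ready(f,d)}  (17 atoms)
F2 = F1 ∪ {ready(a,c), ready(a,d), ready(a,f), ready(c,a), ready(c,d), ready(c,f)}  (23 atoms)
goal ⊆ F2  ⇒  h_max = 2

2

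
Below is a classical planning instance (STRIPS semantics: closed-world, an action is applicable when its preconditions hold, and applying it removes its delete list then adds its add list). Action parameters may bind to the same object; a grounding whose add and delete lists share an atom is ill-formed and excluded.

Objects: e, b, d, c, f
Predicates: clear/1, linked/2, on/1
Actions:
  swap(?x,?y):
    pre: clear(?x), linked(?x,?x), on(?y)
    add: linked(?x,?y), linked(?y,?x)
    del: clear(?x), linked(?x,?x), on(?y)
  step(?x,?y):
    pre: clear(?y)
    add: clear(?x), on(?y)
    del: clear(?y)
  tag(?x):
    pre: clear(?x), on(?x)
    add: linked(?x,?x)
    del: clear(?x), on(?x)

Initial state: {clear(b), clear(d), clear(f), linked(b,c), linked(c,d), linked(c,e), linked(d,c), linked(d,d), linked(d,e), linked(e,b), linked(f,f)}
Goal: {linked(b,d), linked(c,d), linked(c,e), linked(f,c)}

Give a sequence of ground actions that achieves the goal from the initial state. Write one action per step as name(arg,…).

step(c,b); swap(d,b); step(e,c); swap(f,c)

1. step(c,b)  →  {clear(c), clear(d), clear(f), linked(b,c), linked(c,d), linked(c,e), linked(d,c), linked(d,d), linked(d,e), linked(e,b), linked(f,f), on(b)}
2. swap(d,b)  →  {clear(c), clear(f), linked(b,c), linked(b,d), linked(c,d), linked(c,e), linked(d,b), linked(d,c), linked(d,e), linked(e,b), linked(f,f)}
3. step(e,c)  →  {clear(e), clear(f), linked(b,c), linked(b,d), linked(c,d), linked(c,e), linked(d,b), linked(d,c), linked(d,e), linked(e,b), linked(f,f), on(c)}
4. swap(f,c)  →  {clear(e), linked(b,c), linked(b,d), linked(c,d), linked(c,e), linked(c,f), linked(d,b), linked(d,c), linked(d,e), linked(e,b), linked(f,c)}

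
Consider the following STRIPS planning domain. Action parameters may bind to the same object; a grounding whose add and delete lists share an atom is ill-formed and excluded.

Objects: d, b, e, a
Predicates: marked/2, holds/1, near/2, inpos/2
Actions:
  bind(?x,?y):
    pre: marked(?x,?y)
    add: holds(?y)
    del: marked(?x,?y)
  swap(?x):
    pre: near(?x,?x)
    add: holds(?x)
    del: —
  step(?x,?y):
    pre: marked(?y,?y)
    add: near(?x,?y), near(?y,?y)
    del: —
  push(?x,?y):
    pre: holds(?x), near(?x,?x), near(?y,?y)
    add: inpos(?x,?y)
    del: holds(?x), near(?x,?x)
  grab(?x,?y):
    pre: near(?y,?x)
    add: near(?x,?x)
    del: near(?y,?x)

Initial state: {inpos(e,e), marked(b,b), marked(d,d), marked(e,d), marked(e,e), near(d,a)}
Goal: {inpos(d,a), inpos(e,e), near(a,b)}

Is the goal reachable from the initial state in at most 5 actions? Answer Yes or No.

Yes

1. bind(e,d)  →  {holds(d), inpos(e,e), marked(b,b), marked(d,d), marked(e,e), near(d,a)}
2. step(d,d)  →  {holds(d), inpos(e,e), marked(b,b), marked(d,d), marked(e,e), near(d,a), near(d,d)}
3. step(a,b)  →  {holds(d), inpos(e,e), marked(b,b), marked(d,d), marked(e,e), near(a,b), near(b,b), near(d,a), near(d,d)}
4. grab(a,d)  →  {holds(d), inpos(e,e), marked(b,b), marked(d,d), marked(e,e), near(a,a), near(a,b), near(b,b), near(d,d)}
5. push(d,a)  →  {inpos(d,a), inpos(e,e), marked(b,b), marked(d,d), marked(e,e), near(a,a), near(a,b), near(b,b)}
optimal plan length = 5; 5 ≤ 5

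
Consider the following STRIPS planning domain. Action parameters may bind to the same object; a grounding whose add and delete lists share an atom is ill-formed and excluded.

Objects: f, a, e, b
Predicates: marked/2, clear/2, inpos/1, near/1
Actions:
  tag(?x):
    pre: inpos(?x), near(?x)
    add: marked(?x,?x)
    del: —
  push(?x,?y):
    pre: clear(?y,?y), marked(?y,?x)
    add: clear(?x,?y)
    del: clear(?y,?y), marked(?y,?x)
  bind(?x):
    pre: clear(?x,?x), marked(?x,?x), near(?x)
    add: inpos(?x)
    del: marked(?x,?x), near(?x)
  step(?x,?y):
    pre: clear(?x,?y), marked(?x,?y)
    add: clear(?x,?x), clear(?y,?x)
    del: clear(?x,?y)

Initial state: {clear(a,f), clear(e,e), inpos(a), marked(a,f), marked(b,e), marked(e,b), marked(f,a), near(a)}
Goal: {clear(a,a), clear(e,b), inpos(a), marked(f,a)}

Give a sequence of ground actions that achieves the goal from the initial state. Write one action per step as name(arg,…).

1. push(b,e)  →  {clear(a,f), clear(b,e), inpos(a), marked(a,f), marked(b,e), marked(f,a), near(a)}
2. step(a,f)  →  {clear(a,a), clear(b,e), clear(f,a), inpos(a), marked(a,f), marked(b,e), marked(f,a), near(a)}
3. step(b,e)  →  {clear(a,a), clear(b,b), clear(e,b), clear(f,a), inpos(a), marked(a,f), marked(b,e), marked(f,a), near(a)}

push(b,e); step(a,f); step(b,e)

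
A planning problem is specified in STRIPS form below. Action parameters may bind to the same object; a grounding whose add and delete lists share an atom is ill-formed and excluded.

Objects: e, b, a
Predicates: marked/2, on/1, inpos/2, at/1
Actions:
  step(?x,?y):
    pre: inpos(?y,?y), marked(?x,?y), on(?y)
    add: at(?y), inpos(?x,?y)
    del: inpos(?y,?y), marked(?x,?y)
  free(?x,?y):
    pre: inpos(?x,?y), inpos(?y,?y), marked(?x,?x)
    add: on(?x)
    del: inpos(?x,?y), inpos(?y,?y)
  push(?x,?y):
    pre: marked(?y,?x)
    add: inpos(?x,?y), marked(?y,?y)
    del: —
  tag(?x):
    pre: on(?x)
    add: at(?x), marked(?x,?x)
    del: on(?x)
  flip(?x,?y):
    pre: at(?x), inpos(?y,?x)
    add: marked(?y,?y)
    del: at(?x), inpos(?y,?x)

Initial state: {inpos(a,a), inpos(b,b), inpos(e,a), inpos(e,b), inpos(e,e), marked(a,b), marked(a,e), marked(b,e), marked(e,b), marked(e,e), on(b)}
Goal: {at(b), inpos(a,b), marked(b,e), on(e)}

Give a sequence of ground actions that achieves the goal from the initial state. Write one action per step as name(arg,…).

1. step(a,b)  →  {at(b), inpos(a,a), inpos(a,b), inpos(e,a), inpos(e,b), inpos(e,e), marked(a,e), marked(b,e), marked(e,b), marked(e,e), on(b)}
2. free(e,e)  →  {at(b), inpos(a,a), inpos(a,b), inpos(e,a), inpos(e,b), marked(a,e), marked(b,e), marked(e,b), marked(e,e), on(b), on(e)}

step(a,b); free(e,e)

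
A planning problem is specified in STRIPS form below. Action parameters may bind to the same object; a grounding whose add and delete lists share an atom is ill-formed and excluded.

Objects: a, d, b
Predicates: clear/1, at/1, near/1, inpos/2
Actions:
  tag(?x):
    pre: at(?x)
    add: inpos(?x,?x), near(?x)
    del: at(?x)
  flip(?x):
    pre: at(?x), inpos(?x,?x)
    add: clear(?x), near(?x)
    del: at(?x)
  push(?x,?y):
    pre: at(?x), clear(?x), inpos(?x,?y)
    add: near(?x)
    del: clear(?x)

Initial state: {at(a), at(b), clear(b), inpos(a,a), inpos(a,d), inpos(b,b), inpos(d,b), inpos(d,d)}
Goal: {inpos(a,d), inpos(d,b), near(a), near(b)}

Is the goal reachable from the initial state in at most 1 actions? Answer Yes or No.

No

1. tag(a)  →  {at(b), clear(b), inpos(a,a), inpos(a,d), inpos(b,b), inpos(d,b), inpos(d,d), near(a)}
2. tag(b)  →  {clear(b), inpos(a,a), inpos(a,d), inpos(b,b), inpos(d,b), inpos(d,d), near(a), near(b)}
optimal plan length = 2; 2 > 1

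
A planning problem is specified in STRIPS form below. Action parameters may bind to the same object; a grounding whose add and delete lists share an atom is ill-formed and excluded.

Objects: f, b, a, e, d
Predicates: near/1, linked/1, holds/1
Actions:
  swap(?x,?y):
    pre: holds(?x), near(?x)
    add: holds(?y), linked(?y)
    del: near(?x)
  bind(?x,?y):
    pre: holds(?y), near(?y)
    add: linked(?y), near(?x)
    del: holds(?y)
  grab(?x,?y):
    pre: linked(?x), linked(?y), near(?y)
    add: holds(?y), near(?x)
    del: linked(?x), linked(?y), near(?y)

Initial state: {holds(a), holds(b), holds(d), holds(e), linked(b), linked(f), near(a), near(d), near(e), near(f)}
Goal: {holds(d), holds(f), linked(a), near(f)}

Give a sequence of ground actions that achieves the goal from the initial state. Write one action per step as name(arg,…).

1. swap(a,f)  →  {holds(a), holds(b), holds(d), holds(e), holds(f), linked(b), linked(f), near(d), near(e), near(f)}
2. swap(e,a)  →  {holds(a), holds(b), holds(d), holds(e), holds(f), linked(a), linked(b), linked(f), near(d), near(f)}

swap(a,f); swap(e,a)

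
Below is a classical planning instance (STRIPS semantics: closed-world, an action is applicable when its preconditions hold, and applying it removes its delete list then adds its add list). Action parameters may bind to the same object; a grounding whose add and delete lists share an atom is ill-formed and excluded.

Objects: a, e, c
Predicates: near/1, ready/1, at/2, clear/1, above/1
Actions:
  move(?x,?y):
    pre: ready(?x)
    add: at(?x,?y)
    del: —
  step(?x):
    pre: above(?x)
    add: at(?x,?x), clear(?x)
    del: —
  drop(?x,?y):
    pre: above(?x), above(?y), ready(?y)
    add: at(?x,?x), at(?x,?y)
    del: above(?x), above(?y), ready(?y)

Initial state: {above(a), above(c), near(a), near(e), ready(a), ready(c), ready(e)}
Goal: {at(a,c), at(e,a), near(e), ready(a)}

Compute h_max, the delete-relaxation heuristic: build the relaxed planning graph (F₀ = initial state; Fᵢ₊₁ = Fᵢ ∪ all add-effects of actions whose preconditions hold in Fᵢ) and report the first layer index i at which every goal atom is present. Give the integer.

1

F0 = init (7 atoms)
F1 = F0 ∪ {at(a,a), at(a,c), at(a,e), at(c,a), at(c,c), at(c,e), at(e,a), at(e,c), at(e,e), clear(a), clear(c)}  (18 atoms)
goal ⊆ F1  ⇒  h_max = 1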